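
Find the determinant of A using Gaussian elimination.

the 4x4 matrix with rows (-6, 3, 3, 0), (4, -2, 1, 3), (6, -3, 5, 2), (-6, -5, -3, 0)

det(A) = -864

Forward elimination:
R2 <- R2 - (-2/3)*R1:  [ 0  0  3  3 ]
R3 <- R3 - (-1)*R1:  [ 0  0  8  2 ]
R4 <- R4 - (1)*R1:  [  0  -8  -6   0 ]
R2 <-> R4   (pivot in column 2 was zero)
[ -6   3   3  0 ]
[  0  -8  -6  0 ]
[  0   0   8  2 ]
[  0   0   3  3 ]
R4 <- R4 - (3/8)*R3:  [   0    0    0  9/4 ]
Upper-triangular form:
[ -6   3   3    0 ]
[  0  -8  -6    0 ]
[  0   0   8    2 ]
[  0   0   0  9/4 ]
det(A) = (-1)^1 * (-6) * (-8) * (8) * (9/4) = -864  (1 row swap -> sign -1)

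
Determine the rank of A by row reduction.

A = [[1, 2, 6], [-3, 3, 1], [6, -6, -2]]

rank(A) = 2

Row reduction:
R2 <- R2 - (-3)*R1:  [  0   9  19 ]
R3 <- R3 - (6)*R1:  [   0  -18  -38 ]
R3 <- R3 - (-2)*R2:  [ 0  0  0 ]
Row echelon form:
[ 1  2   6 ]
[ 0  9  19 ]
[ 0  0   0 ]
Nonzero rows / pivot columns: 2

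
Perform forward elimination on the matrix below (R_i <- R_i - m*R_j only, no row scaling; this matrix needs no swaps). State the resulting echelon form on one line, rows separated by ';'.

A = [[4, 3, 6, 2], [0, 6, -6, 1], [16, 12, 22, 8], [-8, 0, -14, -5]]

Forward elimination:
R3 <- R3 - (4)*R1:  [  0   0  -2   0 ]
R4 <- R4 - (-2)*R1:  [  0   6  -2  -1 ]
R4 <- R4 - (1)*R2:  [  0   0   4  -2 ]
R4 <- R4 - (-2)*R3:  [  0   0   0  -2 ]
Row echelon form:
[ 4  3   6   2 ]
[ 0  6  -6   1 ]
[ 0  0  -2   0 ]
[ 0  0   0  -2 ]

REF = [4 3 6 2; 0 6 -6 1; 0 0 -2 0; 0 0 0 -2]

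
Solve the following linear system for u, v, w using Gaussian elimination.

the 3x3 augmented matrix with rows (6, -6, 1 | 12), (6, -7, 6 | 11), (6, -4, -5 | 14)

(3, 1, 0)

Forward elimination on [A|b]:
R2 <- R2 - (1)*R1:  [  0  -1   5  -1 ]
R3 <- R3 - (1)*R1:  [  0   2  -6   2 ]
R3 <- R3 - (-2)*R2:  [ 0  0  4  0 ]
Row echelon form:
[ 6  -6  1  |  12 ]
[ 0  -1  5  |  -1 ]
[ 0   0  4  |   0 ]
Back-substitution:
w = (0) / 4 = 0
v = (-1 - (5)*(0)) / -1 = 1
u = (12 - (-6)*(1) - (1)*(0)) / 6 = 3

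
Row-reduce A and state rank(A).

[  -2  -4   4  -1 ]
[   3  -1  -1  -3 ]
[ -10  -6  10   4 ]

rank(A) = 2

Row reduction:
R2 <- R2 - (-3/2)*R1:  [    0    -7     5  -9/2 ]
R3 <- R3 - (5)*R1:  [   0   14  -10    9 ]
R3 <- R3 - (-2)*R2:  [ 0  0  0  0 ]
Row echelon form:
[ -2  -4  4    -1 ]
[  0  -7  5  -9/2 ]
[  0   0  0     0 ]
Nonzero rows / pivot columns: 2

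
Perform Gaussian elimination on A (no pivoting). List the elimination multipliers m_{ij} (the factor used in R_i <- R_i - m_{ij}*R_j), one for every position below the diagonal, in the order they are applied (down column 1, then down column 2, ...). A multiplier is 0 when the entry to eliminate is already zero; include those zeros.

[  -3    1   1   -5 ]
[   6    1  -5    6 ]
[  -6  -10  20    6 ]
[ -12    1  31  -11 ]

multipliers: -2, 2, 4, -4, -1, 4

Forward elimination:
R2 <- R2 - (-2)*R1:  [  0   3  -3  -4 ]
R3 <- R3 - (2)*R1:  [   0  -12   18   16 ]
R4 <- R4 - (4)*R1:  [  0  -3  27   9 ]
R3 <- R3 - (-4)*R2:  [ 0  0  6  0 ]
R4 <- R4 - (-1)*R2:  [  0   0  24   5 ]
R4 <- R4 - (4)*R3:  [ 0  0  0  5 ]
Multipliers (in order of application): m_{21} = -2, m_{31} = 2, m_{41} = 4, m_{32} = -4, m_{42} = -1, m_{43} = 4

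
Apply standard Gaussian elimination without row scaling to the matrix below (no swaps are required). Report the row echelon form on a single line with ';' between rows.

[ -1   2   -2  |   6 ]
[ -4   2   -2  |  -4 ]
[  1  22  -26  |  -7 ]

REF = [-1 2 -2 6; 0 -6 6 -28; 0 0 -4 -113]

Forward elimination:
R2 <- R2 - (4)*R1:  [   0   -6    6  -28 ]
R3 <- R3 - (-1)*R1:  [   0   24  -28   -1 ]
R3 <- R3 - (-4)*R2:  [    0     0    -4  -113 ]
Row echelon form:
[ -1   2  -2  |     6 ]
[  0  -6   6  |   -28 ]
[  0   0  -4  |  -113 ]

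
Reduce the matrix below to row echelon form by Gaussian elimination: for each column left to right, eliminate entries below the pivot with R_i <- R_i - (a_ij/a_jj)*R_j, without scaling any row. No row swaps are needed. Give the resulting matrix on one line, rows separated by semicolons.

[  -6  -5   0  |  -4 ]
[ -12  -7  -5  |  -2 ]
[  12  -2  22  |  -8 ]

REF = [-6 -5 0 -4; 0 3 -5 6; 0 0 2 8]

Forward elimination:
R2 <- R2 - (2)*R1:  [  0   3  -5   6 ]
R3 <- R3 - (-2)*R1:  [   0  -12   22  -16 ]
R3 <- R3 - (-4)*R2:  [ 0  0  2  8 ]
Row echelon form:
[ -6  -5   0  |  -4 ]
[  0   3  -5  |   6 ]
[  0   0   2  |   8 ]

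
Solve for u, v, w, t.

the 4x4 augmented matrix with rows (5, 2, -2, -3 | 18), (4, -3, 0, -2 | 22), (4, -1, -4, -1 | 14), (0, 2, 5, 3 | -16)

Forward elimination on [A|b]:
R2 <- R2 - (4/5)*R1:  [     0  -23/5    8/5    2/5   38/5 ]
R3 <- R3 - (4/5)*R1:  [     0  -13/5  -12/5    7/5   -2/5 ]
R3 <- R3 - (13/23)*R2:  [       0        0   -76/23    27/23  -108/23 ]
R4 <- R4 - (-10/23)*R2:  [       0        0   131/23    73/23  -292/23 ]
R4 <- R4 - (-131/76)*R3:  [       0        0        0   395/76  -395/19 ]
Row echelon form:
[ 5      2      -2      -3  |       18 ]
[ 0  -23/5     8/5     2/5  |     38/5 ]
[ 0      0  -76/23   27/23  |  -108/23 ]
[ 0      0       0  395/76  |  -395/19 ]
Back-substitution:
t = (-395/19) / (395/76) = -4
w = (-108/23 - (27/23)*(-4)) / (-76/23) = 0
v = (38/5 - (8/5)*(0) - (2/5)*(-4)) / (-23/5) = -2
u = (18 - (2)*(-2) - (-2)*(0) - (-3)*(-4)) / 5 = 2

(2, -2, 0, -4)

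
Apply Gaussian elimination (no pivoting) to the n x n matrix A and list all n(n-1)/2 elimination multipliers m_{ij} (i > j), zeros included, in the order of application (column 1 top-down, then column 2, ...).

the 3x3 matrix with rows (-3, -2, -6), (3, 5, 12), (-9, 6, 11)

multipliers: -1, 3, 4

Forward elimination:
R2 <- R2 - (-1)*R1:  [ 0  3  6 ]
R3 <- R3 - (3)*R1:  [  0  12  29 ]
R3 <- R3 - (4)*R2:  [ 0  0  5 ]
Multipliers (in order of application): m_{21} = -1, m_{31} = 3, m_{32} = 4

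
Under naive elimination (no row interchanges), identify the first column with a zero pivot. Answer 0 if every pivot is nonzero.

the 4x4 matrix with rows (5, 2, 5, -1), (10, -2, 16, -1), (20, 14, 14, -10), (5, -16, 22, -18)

first zero-pivot column = 3

Naive forward elimination:
R2 <- R2 - (2)*R1:  [  0  -6   6   1 ]
R3 <- R3 - (4)*R1:  [  0   6  -6  -6 ]
R4 <- R4 - (1)*R1:  [   0  -18   17  -17 ]
R3 <- R3 - (-1)*R2:  [  0   0   0  -5 ]
R4 <- R4 - (3)*R2:  [   0    0   -1  -20 ]
Matrix at this point:
[ 5   2   5   -1 ]
[ 0  -6   6    1 ]
[ 0   0   0   -5 ]
[ 0   0  -1  -20 ]
Pivot entry (3,3) is zero but row 4 has -1 in column 3 -> naive elimination stops; a row interchange (e.g. R3 <-> R4) would be required here.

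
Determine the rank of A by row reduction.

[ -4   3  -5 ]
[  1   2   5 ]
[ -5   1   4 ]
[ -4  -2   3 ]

Row reduction:
R2 <- R2 - (-1/4)*R1:  [    0  11/4  15/4 ]
R3 <- R3 - (5/4)*R1:  [     0  -11/4   41/4 ]
R4 <- R4 - (1)*R1:  [  0  -5   8 ]
R3 <- R3 - (-1)*R2:  [  0   0  14 ]
R4 <- R4 - (-20/11)*R2:  [      0       0  163/11 ]
R4 <- R4 - (163/154)*R3:  [ 0  0  0 ]
Row echelon form:
[ -4     3    -5 ]
[  0  11/4  15/4 ]
[  0     0    14 ]
[  0     0     0 ]
Nonzero rows / pivot columns: 3

rank(A) = 3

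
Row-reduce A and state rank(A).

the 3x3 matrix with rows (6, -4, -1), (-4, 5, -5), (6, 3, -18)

rank(A) = 2

Row reduction:
R2 <- R2 - (-2/3)*R1:  [     0    7/3  -17/3 ]
R3 <- R3 - (1)*R1:  [   0    7  -17 ]
R3 <- R3 - (3)*R2:  [ 0  0  0 ]
Row echelon form:
[ 6   -4     -1 ]
[ 0  7/3  -17/3 ]
[ 0    0      0 ]
Nonzero rows / pivot columns: 2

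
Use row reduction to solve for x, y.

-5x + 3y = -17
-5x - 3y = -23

(4, 1)

Forward elimination on [A|b]:
R2 <- R2 - (1)*R1:  [  0  -6  -6 ]
Row echelon form:
[ -5   3  |  -17 ]
[  0  -6  |   -6 ]
Back-substitution:
y = (-6) / -6 = 1
x = (-17 - (3)*(1)) / -5 = 4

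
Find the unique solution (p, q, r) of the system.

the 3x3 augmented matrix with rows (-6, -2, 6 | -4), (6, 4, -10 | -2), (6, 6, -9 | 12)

(3, 5, 4)

Forward elimination on [A|b]:
R2 <- R2 - (-1)*R1:  [  0   2  -4  -6 ]
R3 <- R3 - (-1)*R1:  [  0   4  -3   8 ]
R3 <- R3 - (2)*R2:  [  0   0   5  20 ]
Row echelon form:
[ -6  -2   6  |  -4 ]
[  0   2  -4  |  -6 ]
[  0   0   5  |  20 ]
Back-substitution:
r = (20) / 5 = 4
q = (-6 - (-4)*(4)) / 2 = 5
p = (-4 - (-2)*(5) - (6)*(4)) / -6 = 3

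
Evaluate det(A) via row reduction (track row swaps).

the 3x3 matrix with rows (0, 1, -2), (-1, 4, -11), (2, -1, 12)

Forward elimination:
R1 <-> R2   (pivot in column 1 was zero)
[ -1   4  -11 ]
[  0   1   -2 ]
[  2  -1   12 ]
R3 <- R3 - (-2)*R1:  [   0    7  -10 ]
R3 <- R3 - (7)*R2:  [ 0  0  4 ]
Upper-triangular form:
[ -1  4  -11 ]
[  0  1   -2 ]
[  0  0    4 ]
det(A) = (-1)^1 * (-1) * (1) * (4) = 4  (1 row swap -> sign -1)

det(A) = 4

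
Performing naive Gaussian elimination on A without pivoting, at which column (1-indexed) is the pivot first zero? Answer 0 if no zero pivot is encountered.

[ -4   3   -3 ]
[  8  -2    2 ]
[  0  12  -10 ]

Naive forward elimination:
R2 <- R2 - (-2)*R1:  [  0   4  -4 ]
R3 <- R3 - (3)*R2:  [ 0  0  2 ]
All pivots nonzero; naive elimination completes without hitting a zero pivot.

first zero-pivot column = 0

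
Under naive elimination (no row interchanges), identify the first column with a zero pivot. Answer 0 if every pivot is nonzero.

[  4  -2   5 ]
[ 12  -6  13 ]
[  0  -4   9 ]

first zero-pivot column = 2

Naive forward elimination:
R2 <- R2 - (3)*R1:  [  0   0  -2 ]
Matrix at this point:
[ 4  -2   5 ]
[ 0   0  -2 ]
[ 0  -4   9 ]
Pivot entry (2,2) is zero but row 3 has -4 in column 2 -> naive elimination stops; a row interchange (e.g. R2 <-> R3) would be required here.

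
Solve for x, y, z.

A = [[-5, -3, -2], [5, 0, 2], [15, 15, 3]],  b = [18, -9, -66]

(-1, -3, -2)

Forward elimination on [A|b]:
R2 <- R2 - (-1)*R1:  [  0  -3   0   9 ]
R3 <- R3 - (-3)*R1:  [   0    6   -3  -12 ]
R3 <- R3 - (-2)*R2:  [  0   0  -3   6 ]
Row echelon form:
[ -5  -3  -2  |  18 ]
[  0  -3   0  |   9 ]
[  0   0  -3  |   6 ]
Back-substitution:
z = (6) / -3 = -2
y = (9) / -3 = -3
x = (18 - (-3)*(-3) - (-2)*(-2)) / -5 = -1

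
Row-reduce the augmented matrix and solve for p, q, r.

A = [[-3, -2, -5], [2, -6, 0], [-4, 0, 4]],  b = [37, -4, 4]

(-5, -1, -4)

Forward elimination on [A|b]:
R2 <- R2 - (-2/3)*R1:  [     0  -22/3  -10/3   62/3 ]
R3 <- R3 - (4/3)*R1:  [      0     8/3    32/3  -136/3 ]
R3 <- R3 - (-4/11)*R2:  [       0        0   104/11  -416/11 ]
Row echelon form:
[ -3     -2      -5  |       37 ]
[  0  -22/3   -10/3  |     62/3 ]
[  0      0  104/11  |  -416/11 ]
Back-substitution:
r = (-416/11) / (104/11) = -4
q = (62/3 - (-10/3)*(-4)) / (-22/3) = -1
p = (37 - (-2)*(-1) - (-5)*(-4)) / -3 = -5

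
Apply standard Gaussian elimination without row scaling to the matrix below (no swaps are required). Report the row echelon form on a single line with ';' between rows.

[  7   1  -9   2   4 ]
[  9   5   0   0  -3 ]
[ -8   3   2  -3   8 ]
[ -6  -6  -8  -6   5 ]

REF = [7 1 -9 2 4; 0 26/7 81/7 -18/7 -57/7; 0 0 -551/26 28/13 563/26; 0 0 0 -4306/551 -1395/551]

Forward elimination:
R2 <- R2 - (9/7)*R1:  [     0   26/7   81/7  -18/7  -57/7 ]
R3 <- R3 - (-8/7)*R1:  [     0   29/7  -58/7   -5/7   88/7 ]
R4 <- R4 - (-6/7)*R1:  [      0   -36/7  -110/7   -30/7    59/7 ]
R3 <- R3 - (29/26)*R2:  [       0        0  -551/26    28/13   563/26 ]
R4 <- R4 - (-18/13)*R2:  [       0        0     4/13  -102/13   -37/13 ]
R4 <- R4 - (-8/551)*R3:  [         0          0          0  -4306/551  -1395/551 ]
Row echelon form:
[ 7     1       -9          2          4 ]
[ 0  26/7     81/7      -18/7      -57/7 ]
[ 0     0  -551/26      28/13     563/26 ]
[ 0     0        0  -4306/551  -1395/551 ]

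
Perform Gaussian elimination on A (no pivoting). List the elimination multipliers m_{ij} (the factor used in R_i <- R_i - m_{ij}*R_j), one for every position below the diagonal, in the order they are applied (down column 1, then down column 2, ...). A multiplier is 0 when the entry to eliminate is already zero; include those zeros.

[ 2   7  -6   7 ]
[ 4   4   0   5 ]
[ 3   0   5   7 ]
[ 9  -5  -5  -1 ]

Forward elimination:
R2 <- R2 - (2)*R1:  [   0  -10   12   -9 ]
R3 <- R3 - (3/2)*R1:  [     0  -21/2     14   -7/2 ]
R4 <- R4 - (9/2)*R1:  [     0  -73/2     22  -65/2 ]
R3 <- R3 - (21/20)*R2:  [      0       0     7/5  119/20 ]
R4 <- R4 - (73/20)*R2:  [      0       0  -109/5    7/20 ]
R4 <- R4 - (-109/7)*R3:  [  0   0   0  93 ]
Multipliers (in order of application): m_{21} = 2, m_{31} = 3/2, m_{41} = 9/2, m_{32} = 21/20, m_{42} = 73/20, m_{43} = -109/7

multipliers: 2, 3/2, 9/2, 21/20, 73/20, -109/7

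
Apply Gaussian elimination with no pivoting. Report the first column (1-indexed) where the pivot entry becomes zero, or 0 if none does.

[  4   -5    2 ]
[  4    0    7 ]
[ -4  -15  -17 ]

first zero-pivot column = 0

Naive forward elimination:
R2 <- R2 - (1)*R1:  [ 0  5  5 ]
R3 <- R3 - (-1)*R1:  [   0  -20  -15 ]
R3 <- R3 - (-4)*R2:  [ 0  0  5 ]
All pivots nonzero; naive elimination completes without hitting a zero pivot.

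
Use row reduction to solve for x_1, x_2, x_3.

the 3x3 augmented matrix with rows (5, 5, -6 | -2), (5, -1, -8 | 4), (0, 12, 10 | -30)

Forward elimination on [A|b]:
R2 <- R2 - (1)*R1:  [  0  -6  -2   6 ]
R3 <- R3 - (-2)*R2:  [   0    0    6  -18 ]
Row echelon form:
[ 5   5  -6  |   -2 ]
[ 0  -6  -2  |    6 ]
[ 0   0   6  |  -18 ]
Back-substitution:
x_3 = (-18) / 6 = -3
x_2 = (6 - (-2)*(-3)) / -6 = 0
x_1 = (-2 - (5)*(0) - (-6)*(-3)) / 5 = -4

(-4, 0, -3)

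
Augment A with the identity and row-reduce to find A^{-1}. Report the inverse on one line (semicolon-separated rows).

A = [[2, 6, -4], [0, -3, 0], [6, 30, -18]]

Gauss-Jordan on [A | I]:
R1 <- (1/2)*R1:  [   1    3   -2  |  1/2    0    0 ]
R3 <- R3 - (6)*R1:  [  0  12  -6  |  -3   0   1 ]
R2 <- (1/-3)*R2:  [    0     1     0  |     0  -1/3     0 ]
R1 <- R1 - (3)*R2:  [   1    0   -2  |  1/2    1    0 ]
R3 <- R3 - (12)*R2:  [  0   0  -6  |  -3   4   1 ]
R3 <- (1/-6)*R3:  [    0     0     1  |   1/2  -2/3  -1/6 ]
R1 <- R1 - (-2)*R3:  [    1     0     0  |   3/2  -1/3  -1/3 ]
Right block of [I | A^{-1}] is the inverse:
[ 3/2  -1/3  -1/3 ]
[   0  -1/3     0 ]
[ 1/2  -2/3  -1/6 ]

inverse = [3/2 -1/3 -1/3; 0 -1/3 0; 1/2 -2/3 -1/6]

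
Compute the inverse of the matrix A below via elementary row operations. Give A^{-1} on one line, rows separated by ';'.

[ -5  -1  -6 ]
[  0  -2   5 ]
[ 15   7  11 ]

Gauss-Jordan on [A | I]:
R1 <- (1/-5)*R1:  [    1   1/5   6/5  |  -1/5     0     0 ]
R3 <- R3 - (15)*R1:  [  0   4  -7  |   3   0   1 ]
R2 <- (1/-2)*R2:  [    0     1  -5/2  |     0  -1/2     0 ]
R1 <- R1 - (1/5)*R2:  [     1      0  17/10  |   -1/5   1/10      0 ]
R3 <- R3 - (4)*R2:  [ 0  0  3  |  3  2  1 ]
R3 <- (1/3)*R3:  [   0    0    1  |    1  2/3  1/3 ]
R1 <- R1 - (17/10)*R3:  [      1       0       0  |  -19/10  -31/30  -17/30 ]
R2 <- R2 - (-5/2)*R3:  [   0    1    0  |  5/2  7/6  5/6 ]
Right block of [I | A^{-1}] is the inverse:
[ -19/10  -31/30  -17/30 ]
[    5/2     7/6     5/6 ]
[      1     2/3     1/3 ]

inverse = [-19/10 -31/30 -17/30; 5/2 7/6 5/6; 1 2/3 1/3]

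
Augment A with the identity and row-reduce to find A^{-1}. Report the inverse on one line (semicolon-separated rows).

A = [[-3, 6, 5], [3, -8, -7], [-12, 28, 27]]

Gauss-Jordan on [A | I]:
R1 <- (1/-3)*R1:  [    1    -2  -5/3  |  -1/3     0     0 ]
R2 <- R2 - (3)*R1:  [  0  -2  -2  |   1   1   0 ]
R3 <- R3 - (-12)*R1:  [  0   4   7  |  -4   0   1 ]
R2 <- (1/-2)*R2:  [    0     1     1  |  -1/2  -1/2     0 ]
R1 <- R1 - (-2)*R2:  [    1     0   1/3  |  -4/3    -1     0 ]
R3 <- R3 - (4)*R2:  [  0   0   3  |  -2   2   1 ]
R3 <- (1/3)*R3:  [    0     0     1  |  -2/3   2/3   1/3 ]
R1 <- R1 - (1/3)*R3:  [     1      0      0  |  -10/9  -11/9   -1/9 ]
R2 <- R2 - (1)*R3:  [    0     1     0  |   1/6  -7/6  -1/3 ]
Right block of [I | A^{-1}] is the inverse:
[ -10/9  -11/9  -1/9 ]
[   1/6   -7/6  -1/3 ]
[  -2/3    2/3   1/3 ]

inverse = [-10/9 -11/9 -1/9; 1/6 -7/6 -1/3; -2/3 2/3 1/3]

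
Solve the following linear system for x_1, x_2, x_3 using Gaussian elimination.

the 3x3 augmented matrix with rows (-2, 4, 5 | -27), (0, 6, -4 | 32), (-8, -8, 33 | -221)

Forward elimination on [A|b]:
R3 <- R3 - (4)*R1:  [    0   -24    13  -113 ]
R3 <- R3 - (-4)*R2:  [  0   0  -3  15 ]
Row echelon form:
[ -2  4   5  |  -27 ]
[  0  6  -4  |   32 ]
[  0  0  -3  |   15 ]
Back-substitution:
x_3 = (15) / -3 = -5
x_2 = (32 - (-4)*(-5)) / 6 = 2
x_1 = (-27 - (4)*(2) - (5)*(-5)) / -2 = 5

(5, 2, -5)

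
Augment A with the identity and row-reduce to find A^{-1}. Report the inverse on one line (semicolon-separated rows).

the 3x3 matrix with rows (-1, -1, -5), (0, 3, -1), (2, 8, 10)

Gauss-Jordan on [A | I]:
R1 <- (1/-1)*R1:  [  1   1   5  |  -1   0   0 ]
R3 <- R3 - (2)*R1:  [ 0  6  0  |  2  0  1 ]
R2 <- (1/3)*R2:  [    0     1  -1/3  |     0   1/3     0 ]
R1 <- R1 - (1)*R2:  [    1     0  16/3  |    -1  -1/3     0 ]
R3 <- R3 - (6)*R2:  [  0   0   2  |   2  -2   1 ]
R3 <- (1/2)*R3:  [   0    0    1  |    1   -1  1/2 ]
R1 <- R1 - (16/3)*R3:  [     1      0      0  |  -19/3      5   -8/3 ]
R2 <- R2 - (-1/3)*R3:  [   0    1    0  |  1/3    0  1/6 ]
Right block of [I | A^{-1}] is the inverse:
[ -19/3   5  -8/3 ]
[   1/3   0   1/6 ]
[     1  -1   1/2 ]

inverse = [-19/3 5 -8/3; 1/3 0 1/6; 1 -1 1/2]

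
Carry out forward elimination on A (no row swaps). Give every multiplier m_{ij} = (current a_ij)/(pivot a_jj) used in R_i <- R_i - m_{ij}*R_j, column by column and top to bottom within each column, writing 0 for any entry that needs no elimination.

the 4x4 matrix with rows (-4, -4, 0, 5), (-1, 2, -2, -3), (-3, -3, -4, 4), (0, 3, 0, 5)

multipliers: 1/4, 3/4, 0, 0, 1, -1/2

Forward elimination:
R2 <- R2 - (1/4)*R1:  [     0      3     -2  -17/4 ]
R3 <- R3 - (3/4)*R1:  [   0    0   -4  1/4 ]
R4: entry in column 1 is already 0 -> m_{41} = 0 (no row operation needed)
R3: entry in column 2 is already 0 -> m_{32} = 0 (no row operation needed)
R4 <- R4 - (1)*R2:  [    0     0     2  37/4 ]
R4 <- R4 - (-1/2)*R3:  [    0     0     0  75/8 ]
Multipliers (in order of application): m_{21} = 1/4, m_{31} = 3/4, m_{41} = 0, m_{32} = 0, m_{42} = 1, m_{43} = -1/2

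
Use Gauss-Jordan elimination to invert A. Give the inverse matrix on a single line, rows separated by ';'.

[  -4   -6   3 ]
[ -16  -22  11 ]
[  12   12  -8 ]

Gauss-Jordan on [A | I]:
R1 <- (1/-4)*R1:  [    1   3/2  -3/4  |  -1/4     0     0 ]
R2 <- R2 - (-16)*R1:  [  0   2  -1  |  -4   1   0 ]
R3 <- R3 - (12)*R1:  [  0  -6   1  |   3   0   1 ]
R2 <- (1/2)*R2:  [    0     1  -1/2  |    -2   1/2     0 ]
R1 <- R1 - (3/2)*R2:  [    1     0     0  |  11/4  -3/4     0 ]
R3 <- R3 - (-6)*R2:  [  0   0  -2  |  -9   3   1 ]
R3 <- (1/-2)*R3:  [    0     0     1  |   9/2  -3/2  -1/2 ]
R2 <- R2 - (-1/2)*R3:  [    0     1     0  |   1/4  -1/4  -1/4 ]
Right block of [I | A^{-1}] is the inverse:
[ 11/4  -3/4     0 ]
[  1/4  -1/4  -1/4 ]
[  9/2  -3/2  -1/2 ]

inverse = [11/4 -3/4 0; 1/4 -1/4 -1/4; 9/2 -3/2 -1/2]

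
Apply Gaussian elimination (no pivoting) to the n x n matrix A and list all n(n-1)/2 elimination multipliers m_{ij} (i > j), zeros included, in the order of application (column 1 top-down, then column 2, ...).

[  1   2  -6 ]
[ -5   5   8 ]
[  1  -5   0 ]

Forward elimination:
R2 <- R2 - (-5)*R1:  [   0   15  -22 ]
R3 <- R3 - (1)*R1:  [  0  -7   6 ]
R3 <- R3 - (-7/15)*R2:  [      0       0  -64/15 ]
Multipliers (in order of application): m_{21} = -5, m_{31} = 1, m_{32} = -7/15

multipliers: -5, 1, -7/15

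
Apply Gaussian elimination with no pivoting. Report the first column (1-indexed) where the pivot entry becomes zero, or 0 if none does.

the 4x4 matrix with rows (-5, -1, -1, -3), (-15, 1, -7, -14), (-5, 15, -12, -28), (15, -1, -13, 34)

first zero-pivot column = 4

Naive forward elimination:
R2 <- R2 - (3)*R1:  [  0   4  -4  -5 ]
R3 <- R3 - (1)*R1:  [   0   16  -11  -25 ]
R4 <- R4 - (-3)*R1:  [   0   -4  -16   25 ]
R3 <- R3 - (4)*R2:  [  0   0   5  -5 ]
R4 <- R4 - (-1)*R2:  [   0    0  -20   20 ]
R4 <- R4 - (-4)*R3:  [ 0  0  0  0 ]
Matrix at this point:
[ -5  -1  -1  -3 ]
[  0   4  -4  -5 ]
[  0   0   5  -5 ]
[  0   0   0   0 ]
Pivot entry (4,4) in the last row is zero and there are no rows below to swap with -> zero pivot in column 4 (A is singular).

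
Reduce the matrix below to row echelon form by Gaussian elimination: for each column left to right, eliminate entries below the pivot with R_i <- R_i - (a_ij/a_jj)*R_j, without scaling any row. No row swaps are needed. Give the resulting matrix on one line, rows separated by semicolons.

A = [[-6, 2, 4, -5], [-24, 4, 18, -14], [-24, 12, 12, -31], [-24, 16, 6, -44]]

Forward elimination:
R2 <- R2 - (4)*R1:  [  0  -4   2   6 ]
R3 <- R3 - (4)*R1:  [   0    4   -4  -11 ]
R4 <- R4 - (4)*R1:  [   0    8  -10  -24 ]
R3 <- R3 - (-1)*R2:  [  0   0  -2  -5 ]
R4 <- R4 - (-2)*R2:  [   0    0   -6  -12 ]
R4 <- R4 - (3)*R3:  [ 0  0  0  3 ]
Row echelon form:
[ -6   2   4  -5 ]
[  0  -4   2   6 ]
[  0   0  -2  -5 ]
[  0   0   0   3 ]

REF = [-6 2 4 -5; 0 -4 2 6; 0 0 -2 -5; 0 0 0 3]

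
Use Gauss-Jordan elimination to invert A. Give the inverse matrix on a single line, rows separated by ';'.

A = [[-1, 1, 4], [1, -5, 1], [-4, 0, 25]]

Gauss-Jordan on [A | I]:
R1 <- (1/-1)*R1:  [  1  -1  -4  |  -1   0   0 ]
R2 <- R2 - (1)*R1:  [  0  -4   5  |   1   1   0 ]
R3 <- R3 - (-4)*R1:  [  0  -4   9  |  -4   0   1 ]
R2 <- (1/-4)*R2:  [    0     1  -5/4  |  -1/4  -1/4     0 ]
R1 <- R1 - (-1)*R2:  [     1      0  -21/4  |   -5/4   -1/4      0 ]
R3 <- R3 - (-4)*R2:  [  0   0   4  |  -5  -1   1 ]
R3 <- (1/4)*R3:  [    0     0     1  |  -5/4  -1/4   1/4 ]
R1 <- R1 - (-21/4)*R3:  [       1        0        0  |  -125/16   -25/16    21/16 ]
R2 <- R2 - (-5/4)*R3:  [      0       1       0  |  -29/16   -9/16    5/16 ]
Right block of [I | A^{-1}] is the inverse:
[ -125/16  -25/16  21/16 ]
[  -29/16   -9/16   5/16 ]
[    -5/4    -1/4    1/4 ]

inverse = [-125/16 -25/16 21/16; -29/16 -9/16 5/16; -5/4 -1/4 1/4]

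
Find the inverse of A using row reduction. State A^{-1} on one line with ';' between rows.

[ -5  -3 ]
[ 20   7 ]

Gauss-Jordan on [A | I]:
R1 <- (1/-5)*R1:  [    1   3/5  |  -1/5     0 ]
R2 <- R2 - (20)*R1:  [  0  -5  |   4   1 ]
R2 <- (1/-5)*R2:  [    0     1  |  -4/5  -1/5 ]
R1 <- R1 - (3/5)*R2:  [    1     0  |  7/25  3/25 ]
Right block of [I | A^{-1}] is the inverse:
[ 7/25  3/25 ]
[ -4/5  -1/5 ]

inverse = [7/25 3/25; -4/5 -1/5]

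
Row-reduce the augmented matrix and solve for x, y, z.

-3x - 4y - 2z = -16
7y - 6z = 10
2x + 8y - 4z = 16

(-2, 4, 3)

Forward elimination on [A|b]:
R3 <- R3 - (-2/3)*R1:  [     0   16/3  -16/3   16/3 ]
R3 <- R3 - (16/21)*R2:  [      0       0  -16/21   -16/7 ]
Row echelon form:
[ -3  -4      -2  |    -16 ]
[  0   7      -6  |     10 ]
[  0   0  -16/21  |  -16/7 ]
Back-substitution:
z = (-16/7) / (-16/21) = 3
y = (10 - (-6)*(3)) / 7 = 4
x = (-16 - (-4)*(4) - (-2)*(3)) / -3 = -2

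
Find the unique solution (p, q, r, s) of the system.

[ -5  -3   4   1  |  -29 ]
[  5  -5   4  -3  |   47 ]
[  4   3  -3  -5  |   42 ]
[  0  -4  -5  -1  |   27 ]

(5, -3, -2, -5)

Forward elimination on [A|b]:
R2 <- R2 - (-1)*R1:  [  0  -8   8  -2  18 ]
R3 <- R3 - (-4/5)*R1:  [     0    3/5    1/5  -21/5   94/5 ]
R3 <- R3 - (-3/40)*R2:  [      0       0     4/5  -87/20  403/20 ]
R4 <- R4 - (1/2)*R2:  [  0   0  -9   0  18 ]
R4 <- R4 - (-45/4)*R3:  [       0        0        0  -783/16  3915/16 ]
Row echelon form:
[ -5  -3    4        1  |      -29 ]
[  0  -8    8       -2  |       18 ]
[  0   0  4/5   -87/20  |   403/20 ]
[  0   0    0  -783/16  |  3915/16 ]
Back-substitution:
s = (3915/16) / (-783/16) = -5
r = (403/20 - (-87/20)*(-5)) / (4/5) = -2
q = (18 - (8)*(-2) - (-2)*(-5)) / -8 = -3
p = (-29 - (-3)*(-3) - (4)*(-2) - (1)*(-5)) / -5 = 5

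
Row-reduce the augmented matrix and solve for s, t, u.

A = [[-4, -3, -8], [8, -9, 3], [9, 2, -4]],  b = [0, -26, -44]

Forward elimination on [A|b]:
R2 <- R2 - (-2)*R1:  [   0  -15  -13  -26 ]
R3 <- R3 - (-9/4)*R1:  [     0  -19/4    -22    -44 ]
R3 <- R3 - (19/60)*R2:  [        0         0  -1073/60  -1073/30 ]
Row echelon form:
[ -4   -3        -8  |         0 ]
[  0  -15       -13  |       -26 ]
[  0    0  -1073/60  |  -1073/30 ]
Back-substitution:
u = (-1073/30) / (-1073/60) = 2
t = (-26 - (-13)*(2)) / -15 = 0
s = (0 - (-3)*(0) - (-8)*(2)) / -4 = -4

(-4, 0, 2)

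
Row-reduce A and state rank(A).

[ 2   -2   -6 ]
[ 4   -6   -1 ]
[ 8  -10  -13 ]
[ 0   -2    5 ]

Row reduction:
R2 <- R2 - (2)*R1:  [  0  -2  11 ]
R3 <- R3 - (4)*R1:  [  0  -2  11 ]
R3 <- R3 - (1)*R2:  [ 0  0  0 ]
R4 <- R4 - (1)*R2:  [  0   0  -6 ]
R3 <-> R4   (pivot in column 3 was zero)
[ 2  -2  -6 ]
[ 0  -2  11 ]
[ 0   0  -6 ]
[ 0   0   0 ]
Row echelon form:
[ 2  -2  -6 ]
[ 0  -2  11 ]
[ 0   0  -6 ]
[ 0   0   0 ]
Nonzero rows / pivot columns: 3

rank(A) = 3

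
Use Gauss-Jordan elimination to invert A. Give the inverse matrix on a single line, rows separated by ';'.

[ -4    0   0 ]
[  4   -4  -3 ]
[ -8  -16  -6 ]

inverse = [-1/4 0 0; 1/2 1/4 -1/8; -1 -2/3 1/6]

Gauss-Jordan on [A | I]:
R1 <- (1/-4)*R1:  [    1     0     0  |  -1/4     0     0 ]
R2 <- R2 - (4)*R1:  [  0  -4  -3  |   1   1   0 ]
R3 <- R3 - (-8)*R1:  [   0  -16   -6  |   -2    0    1 ]
R2 <- (1/-4)*R2:  [    0     1   3/4  |  -1/4  -1/4     0 ]
R3 <- R3 - (-16)*R2:  [  0   0   6  |  -6  -4   1 ]
R3 <- (1/6)*R3:  [    0     0     1  |    -1  -2/3   1/6 ]
R2 <- R2 - (3/4)*R3:  [    0     1     0  |   1/2   1/4  -1/8 ]
Right block of [I | A^{-1}] is the inverse:
[ -1/4     0     0 ]
[  1/2   1/4  -1/8 ]
[   -1  -2/3   1/6 ]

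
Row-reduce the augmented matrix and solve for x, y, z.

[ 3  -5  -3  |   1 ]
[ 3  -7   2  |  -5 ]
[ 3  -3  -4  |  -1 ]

Forward elimination on [A|b]:
R2 <- R2 - (1)*R1:  [  0  -2   5  -6 ]
R3 <- R3 - (1)*R1:  [  0   2  -1  -2 ]
R3 <- R3 - (-1)*R2:  [  0   0   4  -8 ]
Row echelon form:
[ 3  -5  -3  |   1 ]
[ 0  -2   5  |  -6 ]
[ 0   0   4  |  -8 ]
Back-substitution:
z = (-8) / 4 = -2
y = (-6 - (5)*(-2)) / -2 = -2
x = (1 - (-5)*(-2) - (-3)*(-2)) / 3 = -5

(-5, -2, -2)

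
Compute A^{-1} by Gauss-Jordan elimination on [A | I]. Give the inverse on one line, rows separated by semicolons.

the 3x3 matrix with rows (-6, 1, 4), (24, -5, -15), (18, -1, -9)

inverse = [1 1/6 1/6; -9/5 -3/5 1/5; 11/5 2/5 1/5]

Gauss-Jordan on [A | I]:
R1 <- (1/-6)*R1:  [    1  -1/6  -2/3  |  -1/6     0     0 ]
R2 <- R2 - (24)*R1:  [  0  -1   1  |   4   1   0 ]
R3 <- R3 - (18)*R1:  [ 0  2  3  |  3  0  1 ]
R2 <- (1/-1)*R2:  [  0   1  -1  |  -4  -1   0 ]
R1 <- R1 - (-1/6)*R2:  [    1     0  -5/6  |  -5/6  -1/6     0 ]
R3 <- R3 - (2)*R2:  [  0   0   5  |  11   2   1 ]
R3 <- (1/5)*R3:  [    0     0     1  |  11/5   2/5   1/5 ]
R1 <- R1 - (-5/6)*R3:  [   1    0    0  |    1  1/6  1/6 ]
R2 <- R2 - (-1)*R3:  [    0     1     0  |  -9/5  -3/5   1/5 ]
Right block of [I | A^{-1}] is the inverse:
[    1   1/6  1/6 ]
[ -9/5  -3/5  1/5 ]
[ 11/5   2/5  1/5 ]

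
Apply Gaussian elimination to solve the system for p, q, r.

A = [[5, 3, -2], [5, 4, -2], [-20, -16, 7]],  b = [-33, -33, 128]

(-5, 0, 4)

Forward elimination on [A|b]:
R2 <- R2 - (1)*R1:  [ 0  1  0  0 ]
R3 <- R3 - (-4)*R1:  [  0  -4  -1  -4 ]
R3 <- R3 - (-4)*R2:  [  0   0  -1  -4 ]
Row echelon form:
[ 5  3  -2  |  -33 ]
[ 0  1   0  |    0 ]
[ 0  0  -1  |   -4 ]
Back-substitution:
r = (-4) / -1 = 4
q = (0) / 1 = 0
p = (-33 - (3)*(0) - (-2)*(4)) / 5 = -5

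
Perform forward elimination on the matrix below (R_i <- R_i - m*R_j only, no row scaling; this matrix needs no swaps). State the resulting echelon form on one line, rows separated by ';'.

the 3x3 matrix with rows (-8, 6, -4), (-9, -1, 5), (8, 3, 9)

Forward elimination:
R2 <- R2 - (9/8)*R1:  [     0  -31/4   19/2 ]
R3 <- R3 - (-1)*R1:  [ 0  9  5 ]
R3 <- R3 - (-36/31)*R2:  [      0       0  497/31 ]
Row echelon form:
[ -8      6      -4 ]
[  0  -31/4    19/2 ]
[  0      0  497/31 ]

REF = [-8 6 -4; 0 -31/4 19/2; 0 0 497/31]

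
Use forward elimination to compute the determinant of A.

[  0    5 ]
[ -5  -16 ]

Forward elimination:
R1 <-> R2   (pivot in column 1 was zero)
[ -5  -16 ]
[  0    5 ]
Upper-triangular form:
[ -5  -16 ]
[  0    5 ]
det(A) = (-1)^1 * (-5) * (5) = 25  (1 row swap -> sign -1)

det(A) = 25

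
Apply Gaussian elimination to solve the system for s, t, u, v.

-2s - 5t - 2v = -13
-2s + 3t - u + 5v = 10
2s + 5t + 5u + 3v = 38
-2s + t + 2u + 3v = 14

Forward elimination on [A|b]:
R2 <- R2 - (1)*R1:  [  0   8  -1   7  23 ]
R3 <- R3 - (-1)*R1:  [  0   0   5   1  25 ]
R4 <- R4 - (1)*R1:  [  0   6   2   5  27 ]
R4 <- R4 - (3/4)*R2:  [    0     0  11/4  -1/4  39/4 ]
R4 <- R4 - (11/20)*R3:  [    0     0     0  -4/5    -4 ]
Row echelon form:
[ -2  -5   0    -2  |  -13 ]
[  0   8  -1     7  |   23 ]
[  0   0   5     1  |   25 ]
[  0   0   0  -4/5  |   -4 ]
Back-substitution:
v = (-4) / (-4/5) = 5
u = (25 - (1)*(5)) / 5 = 4
t = (23 - (-1)*(4) - (7)*(5)) / 8 = -1
s = (-13 - (-5)*(-1) - (-2)*(5)) / -2 = 4

(4, -1, 4, 5)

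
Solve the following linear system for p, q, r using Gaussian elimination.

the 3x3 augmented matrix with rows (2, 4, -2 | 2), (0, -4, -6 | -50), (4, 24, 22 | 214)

(-4, 5, 5)

Forward elimination on [A|b]:
R3 <- R3 - (2)*R1:  [   0   16   26  210 ]
R3 <- R3 - (-4)*R2:  [  0   0   2  10 ]
Row echelon form:
[ 2   4  -2  |    2 ]
[ 0  -4  -6  |  -50 ]
[ 0   0   2  |   10 ]
Back-substitution:
r = (10) / 2 = 5
q = (-50 - (-6)*(5)) / -4 = 5
p = (2 - (4)*(5) - (-2)*(5)) / 2 = -4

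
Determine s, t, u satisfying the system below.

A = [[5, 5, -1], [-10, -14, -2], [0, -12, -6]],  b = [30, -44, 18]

Forward elimination on [A|b]:
R2 <- R2 - (-2)*R1:  [  0  -4  -4  16 ]
R3 <- R3 - (3)*R2:  [   0    0    6  -30 ]
Row echelon form:
[ 5   5  -1  |   30 ]
[ 0  -4  -4  |   16 ]
[ 0   0   6  |  -30 ]
Back-substitution:
u = (-30) / 6 = -5
t = (16 - (-4)*(-5)) / -4 = 1
s = (30 - (5)*(1) - (-1)*(-5)) / 5 = 4

(4, 1, -5)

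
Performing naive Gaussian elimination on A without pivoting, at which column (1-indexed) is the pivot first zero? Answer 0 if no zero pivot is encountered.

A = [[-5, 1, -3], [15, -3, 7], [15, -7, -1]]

Naive forward elimination:
R2 <- R2 - (-3)*R1:  [  0   0  -2 ]
R3 <- R3 - (-3)*R1:  [   0   -4  -10 ]
Matrix at this point:
[ -5   1   -3 ]
[  0   0   -2 ]
[  0  -4  -10 ]
Pivot entry (2,2) is zero but row 3 has -4 in column 2 -> naive elimination stops; a row interchange (e.g. R2 <-> R3) would be required here.

first zero-pivot column = 2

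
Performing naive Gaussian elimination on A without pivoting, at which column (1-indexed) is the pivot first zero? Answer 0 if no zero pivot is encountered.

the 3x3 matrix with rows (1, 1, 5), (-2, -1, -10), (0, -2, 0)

first zero-pivot column = 3

Naive forward elimination:
R2 <- R2 - (-2)*R1:  [ 0  1  0 ]
R3 <- R3 - (-2)*R2:  [ 0  0  0 ]
Matrix at this point:
[ 1  1  5 ]
[ 0  1  0 ]
[ 0  0  0 ]
Pivot entry (3,3) in the last row is zero and there are no rows below to swap with -> zero pivot in column 3 (A is singular).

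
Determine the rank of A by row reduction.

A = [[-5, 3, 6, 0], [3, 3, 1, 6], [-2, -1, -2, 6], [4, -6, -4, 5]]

Row reduction:
R2 <- R2 - (-3/5)*R1:  [    0  24/5  23/5     6 ]
R3 <- R3 - (2/5)*R1:  [     0  -11/5  -22/5      6 ]
R4 <- R4 - (-4/5)*R1:  [     0  -18/5    4/5      5 ]
R3 <- R3 - (-11/24)*R2:  [      0       0  -55/24    35/4 ]
R4 <- R4 - (-3/4)*R2:  [    0     0  17/4  19/2 ]
R4 <- R4 - (-102/55)*R3:  [      0       0       0  283/11 ]
Row echelon form:
[ -5     3       6       0 ]
[  0  24/5    23/5       6 ]
[  0     0  -55/24    35/4 ]
[  0     0       0  283/11 ]
Nonzero rows / pivot columns: 4

rank(A) = 4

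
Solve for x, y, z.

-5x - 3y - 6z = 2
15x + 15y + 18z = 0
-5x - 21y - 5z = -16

(-1, 1, 0)

Forward elimination on [A|b]:
R2 <- R2 - (-3)*R1:  [ 0  6  0  6 ]
R3 <- R3 - (1)*R1:  [   0  -18    1  -18 ]
R3 <- R3 - (-3)*R2:  [ 0  0  1  0 ]
Row echelon form:
[ -5  -3  -6  |  2 ]
[  0   6   0  |  6 ]
[  0   0   1  |  0 ]
Back-substitution:
z = (0) / 1 = 0
y = (6) / 6 = 1
x = (2 - (-3)*(1) - (-6)*(0)) / -5 = -1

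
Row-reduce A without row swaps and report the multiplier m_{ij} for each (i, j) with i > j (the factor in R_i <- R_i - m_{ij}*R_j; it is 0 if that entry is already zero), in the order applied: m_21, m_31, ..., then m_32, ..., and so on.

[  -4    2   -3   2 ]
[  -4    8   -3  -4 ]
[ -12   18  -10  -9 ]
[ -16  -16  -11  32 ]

Forward elimination:
R2 <- R2 - (1)*R1:  [  0   6   0  -6 ]
R3 <- R3 - (3)*R1:  [   0   12   -1  -15 ]
R4 <- R4 - (4)*R1:  [   0  -24    1   24 ]
R3 <- R3 - (2)*R2:  [  0   0  -1  -3 ]
R4 <- R4 - (-4)*R2:  [ 0  0  1  0 ]
R4 <- R4 - (-1)*R3:  [  0   0   0  -3 ]
Multipliers (in order of application): m_{21} = 1, m_{31} = 3, m_{41} = 4, m_{32} = 2, m_{42} = -4, m_{43} = -1

multipliers: 1, 3, 4, 2, -4, -1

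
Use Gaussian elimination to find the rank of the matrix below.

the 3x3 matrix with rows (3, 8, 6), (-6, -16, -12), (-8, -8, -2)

rank(A) = 2

Row reduction:
R2 <- R2 - (-2)*R1:  [ 0  0  0 ]
R3 <- R3 - (-8/3)*R1:  [    0  40/3    14 ]
R2 <-> R3   (pivot in column 2 was zero)
[ 3     8   6 ]
[ 0  40/3  14 ]
[ 0     0   0 ]
Row echelon form:
[ 3     8   6 ]
[ 0  40/3  14 ]
[ 0     0   0 ]
Nonzero rows / pivot columns: 2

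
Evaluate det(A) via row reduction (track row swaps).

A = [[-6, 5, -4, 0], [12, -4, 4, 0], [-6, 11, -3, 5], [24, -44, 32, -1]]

det(A) = 180

Forward elimination:
R2 <- R2 - (-2)*R1:  [  0   6  -4   0 ]
R3 <- R3 - (1)*R1:  [ 0  6  1  5 ]
R4 <- R4 - (-4)*R1:  [   0  -24   16   -1 ]
R3 <- R3 - (1)*R2:  [ 0  0  5  5 ]
R4 <- R4 - (-4)*R2:  [  0   0   0  -1 ]
Upper-triangular form:
[ -6  5  -4   0 ]
[  0  6  -4   0 ]
[  0  0   5   5 ]
[  0  0   0  -1 ]
det(A) = (-1)^0 * (-6) * (6) * (5) * (-1) = 180  (0 row swaps -> sign +1)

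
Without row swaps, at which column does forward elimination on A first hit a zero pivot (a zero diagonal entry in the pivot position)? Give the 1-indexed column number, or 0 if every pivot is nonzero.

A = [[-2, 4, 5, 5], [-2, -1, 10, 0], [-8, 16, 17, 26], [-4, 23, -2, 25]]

first zero-pivot column = 0

Naive forward elimination:
R2 <- R2 - (1)*R1:  [  0  -5   5  -5 ]
R3 <- R3 - (4)*R1:  [  0   0  -3   6 ]
R4 <- R4 - (2)*R1:  [   0   15  -12   15 ]
R4 <- R4 - (-3)*R2:  [ 0  0  3  0 ]
R4 <- R4 - (-1)*R3:  [ 0  0  0  6 ]
All pivots nonzero; naive elimination completes without hitting a zero pivot.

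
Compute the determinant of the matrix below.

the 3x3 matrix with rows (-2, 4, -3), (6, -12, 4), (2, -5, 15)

Forward elimination:
R2 <- R2 - (-3)*R1:  [  0   0  -5 ]
R3 <- R3 - (-1)*R1:  [  0  -1  12 ]
R2 <-> R3   (pivot in column 2 was zero)
[ -2   4  -3 ]
[  0  -1  12 ]
[  0   0  -5 ]
Upper-triangular form:
[ -2   4  -3 ]
[  0  -1  12 ]
[  0   0  -5 ]
det(A) = (-1)^1 * (-2) * (-1) * (-5) = 10  (1 row swap -> sign -1)

det(A) = 10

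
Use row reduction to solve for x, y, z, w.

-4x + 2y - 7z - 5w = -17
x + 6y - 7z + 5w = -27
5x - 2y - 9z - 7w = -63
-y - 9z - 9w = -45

(-4, 0, 4, 1)

Forward elimination on [A|b]:
R2 <- R2 - (-1/4)*R1:  [      0    13/2   -35/4    15/4  -125/4 ]
R3 <- R3 - (-5/4)*R1:  [      0     1/2   -71/4   -53/4  -337/4 ]
R3 <- R3 - (1/13)*R2:  [        0         0   -222/13   -176/13  -1064/13 ]
R4 <- R4 - (-2/13)*R2:  [        0         0   -269/26   -219/26  -1295/26 ]
R4 <- R4 - (269/444)*R3:  [       0        0        0  -49/222  -49/222 ]
Row echelon form:
[ -4     2       -7       -5  |       -17 ]
[  0  13/2    -35/4     15/4  |    -125/4 ]
[  0     0  -222/13  -176/13  |  -1064/13 ]
[  0     0        0  -49/222  |   -49/222 ]
Back-substitution:
w = (-49/222) / (-49/222) = 1
z = (-1064/13 - (-176/13)*(1)) / (-222/13) = 4
y = (-125/4 - (-35/4)*(4) - (15/4)*(1)) / (13/2) = 0
x = (-17 - (2)*(0) - (-7)*(4) - (-5)*(1)) / -4 = -4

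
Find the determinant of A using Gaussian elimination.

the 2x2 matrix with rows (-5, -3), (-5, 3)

Forward elimination:
R2 <- R2 - (1)*R1:  [ 0  6 ]
Upper-triangular form:
[ -5  -3 ]
[  0   6 ]
det(A) = (-1)^0 * (-5) * (6) = -30  (0 row swaps -> sign +1)

det(A) = -30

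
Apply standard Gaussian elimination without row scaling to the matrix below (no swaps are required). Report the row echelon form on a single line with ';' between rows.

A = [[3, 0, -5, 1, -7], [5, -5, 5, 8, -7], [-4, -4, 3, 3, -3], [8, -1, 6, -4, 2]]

Forward elimination:
R2 <- R2 - (5/3)*R1:  [    0    -5  40/3  19/3  14/3 ]
R3 <- R3 - (-4/3)*R1:  [     0     -4  -11/3   13/3  -37/3 ]
R4 <- R4 - (8/3)*R1:  [     0     -1   58/3  -20/3   62/3 ]
R3 <- R3 - (4/5)*R2:  [       0        0    -43/3   -11/15  -241/15 ]
R4 <- R4 - (1/5)*R2:  [       0        0     50/3  -119/15   296/15 ]
R4 <- R4 - (-50/43)*R3:  [         0          0          0  -1889/215    226/215 ]
Row echelon form:
[ 3   0     -5          1       -7 ]
[ 0  -5   40/3       19/3     14/3 ]
[ 0   0  -43/3     -11/15  -241/15 ]
[ 0   0      0  -1889/215  226/215 ]

REF = [3 0 -5 1 -7; 0 -5 40/3 19/3 14/3; 0 0 -43/3 -11/15 -241/15; 0 0 0 -1889/215 226/215]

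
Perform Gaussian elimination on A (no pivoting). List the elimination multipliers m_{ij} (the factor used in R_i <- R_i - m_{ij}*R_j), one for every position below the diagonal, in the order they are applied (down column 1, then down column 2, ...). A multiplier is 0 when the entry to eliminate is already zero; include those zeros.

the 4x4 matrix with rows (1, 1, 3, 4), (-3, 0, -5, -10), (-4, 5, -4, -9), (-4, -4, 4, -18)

multipliers: -3, -4, -4, 3, 0, -4

Forward elimination:
R2 <- R2 - (-3)*R1:  [ 0  3  4  2 ]
R3 <- R3 - (-4)*R1:  [ 0  9  8  7 ]
R4 <- R4 - (-4)*R1:  [  0   0  16  -2 ]
R3 <- R3 - (3)*R2:  [  0   0  -4   1 ]
R4: entry in column 2 is already 0 -> m_{42} = 0 (no row operation needed)
R4 <- R4 - (-4)*R3:  [ 0  0  0  2 ]
Multipliers (in order of application): m_{21} = -3, m_{31} = -4, m_{41} = -4, m_{32} = 3, m_{42} = 0, m_{43} = -4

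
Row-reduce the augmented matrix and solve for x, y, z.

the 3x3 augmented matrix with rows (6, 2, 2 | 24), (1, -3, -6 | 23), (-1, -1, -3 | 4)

Forward elimination on [A|b]:
R2 <- R2 - (1/6)*R1:  [     0  -10/3  -19/3     19 ]
R3 <- R3 - (-1/6)*R1:  [    0  -2/3  -8/3     8 ]
R3 <- R3 - (1/5)*R2:  [    0     0  -7/5  21/5 ]
Row echelon form:
[ 6      2      2  |    24 ]
[ 0  -10/3  -19/3  |    19 ]
[ 0      0   -7/5  |  21/5 ]
Back-substitution:
z = (21/5) / (-7/5) = -3
y = (19 - (-19/3)*(-3)) / (-10/3) = 0
x = (24 - (2)*(0) - (2)*(-3)) / 6 = 5

(5, 0, -3)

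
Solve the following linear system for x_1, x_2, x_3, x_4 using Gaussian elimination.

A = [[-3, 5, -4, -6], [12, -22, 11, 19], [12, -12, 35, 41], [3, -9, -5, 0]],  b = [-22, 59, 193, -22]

(2, 2, 2, 3)

Forward elimination on [A|b]:
R2 <- R2 - (-4)*R1:  [   0   -2   -5   -5  -29 ]
R3 <- R3 - (-4)*R1:  [   0    8   19   17  105 ]
R4 <- R4 - (-1)*R1:  [   0   -4   -9   -6  -44 ]
R3 <- R3 - (-4)*R2:  [   0    0   -1   -3  -11 ]
R4 <- R4 - (2)*R2:  [  0   0   1   4  14 ]
R4 <- R4 - (-1)*R3:  [ 0  0  0  1  3 ]
Row echelon form:
[ -3   5  -4  -6  |  -22 ]
[  0  -2  -5  -5  |  -29 ]
[  0   0  -1  -3  |  -11 ]
[  0   0   0   1  |    3 ]
Back-substitution:
x_4 = (3) / 1 = 3
x_3 = (-11 - (-3)*(3)) / -1 = 2
x_2 = (-29 - (-5)*(2) - (-5)*(3)) / -2 = 2
x_1 = (-22 - (5)*(2) - (-4)*(2) - (-6)*(3)) / -3 = 2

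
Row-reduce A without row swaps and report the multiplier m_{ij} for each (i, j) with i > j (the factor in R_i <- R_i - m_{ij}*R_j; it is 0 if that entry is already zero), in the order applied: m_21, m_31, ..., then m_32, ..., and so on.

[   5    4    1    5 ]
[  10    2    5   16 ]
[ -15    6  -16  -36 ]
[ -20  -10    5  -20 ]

Forward elimination:
R2 <- R2 - (2)*R1:  [  0  -6   3   6 ]
R3 <- R3 - (-3)*R1:  [   0   18  -13  -21 ]
R4 <- R4 - (-4)*R1:  [ 0  6  9  0 ]
R3 <- R3 - (-3)*R2:  [  0   0  -4  -3 ]
R4 <- R4 - (-1)*R2:  [  0   0  12   6 ]
R4 <- R4 - (-3)*R3:  [  0   0   0  -3 ]
Multipliers (in order of application): m_{21} = 2, m_{31} = -3, m_{41} = -4, m_{32} = -3, m_{42} = -1, m_{43} = -3

multipliers: 2, -3, -4, -3, -1, -3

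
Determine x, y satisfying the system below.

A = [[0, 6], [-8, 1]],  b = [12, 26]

(-3, 2)

Forward elimination on [A|b]:
R1 <-> R2   (pivot in column 1 was zero)
[ -8  1  26 ]
[  0  6  12 ]
Row echelon form:
[ -8  1  |  26 ]
[  0  6  |  12 ]
Back-substitution:
y = (12) / 6 = 2
x = (26 - (1)*(2)) / -8 = -3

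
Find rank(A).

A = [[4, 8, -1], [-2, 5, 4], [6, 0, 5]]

rank(A) = 3

Row reduction:
R2 <- R2 - (-1/2)*R1:  [   0    9  7/2 ]
R3 <- R3 - (3/2)*R1:  [    0   -12  13/2 ]
R3 <- R3 - (-4/3)*R2:  [    0     0  67/6 ]
Row echelon form:
[ 4  8    -1 ]
[ 0  9   7/2 ]
[ 0  0  67/6 ]
Nonzero rows / pivot columns: 3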